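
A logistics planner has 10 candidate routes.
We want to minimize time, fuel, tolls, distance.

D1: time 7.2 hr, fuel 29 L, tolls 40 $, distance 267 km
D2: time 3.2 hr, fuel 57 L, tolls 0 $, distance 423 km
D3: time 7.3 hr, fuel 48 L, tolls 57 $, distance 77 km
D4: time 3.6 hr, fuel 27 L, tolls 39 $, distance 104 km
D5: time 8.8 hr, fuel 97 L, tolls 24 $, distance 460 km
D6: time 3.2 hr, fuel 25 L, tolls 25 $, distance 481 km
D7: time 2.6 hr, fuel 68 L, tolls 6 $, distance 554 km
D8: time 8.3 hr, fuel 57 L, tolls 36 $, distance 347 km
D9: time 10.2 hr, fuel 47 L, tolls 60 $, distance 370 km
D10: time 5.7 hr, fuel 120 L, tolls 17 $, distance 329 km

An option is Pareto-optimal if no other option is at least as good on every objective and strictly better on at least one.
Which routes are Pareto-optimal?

D1: dominated by D4 (time 3.6≤7.2, fuel 27≤29, tolls 39≤40, distance 104≤267).
D2: not dominated (best tolls).
D3: not dominated (best distance).
D4: not dominated.
D5: dominated by D2 (time 3.2≤8.8, fuel 57≤97, tolls 0≤24, distance 423≤460).
D6: not dominated (best fuel).
D7: not dominated (best time).
D8: not dominated.
D9: dominated by D1 (time 7.2≤10.2, fuel 29≤47, tolls 40≤60, distance 267≤370).
D10: not dominated.

D2, D3, D4, D6, D7, D8, D10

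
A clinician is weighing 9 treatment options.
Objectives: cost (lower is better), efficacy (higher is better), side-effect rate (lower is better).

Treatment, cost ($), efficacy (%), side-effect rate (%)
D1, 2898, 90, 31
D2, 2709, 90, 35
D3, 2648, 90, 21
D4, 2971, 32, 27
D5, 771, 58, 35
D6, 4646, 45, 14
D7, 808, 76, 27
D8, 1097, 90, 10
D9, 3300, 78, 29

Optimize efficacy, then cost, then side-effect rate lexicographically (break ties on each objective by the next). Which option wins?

D8

First maximize efficacy: best is 90, kept {D1, D2, D3, D8}.
Then minimize cost: best is 1097, kept {D8}.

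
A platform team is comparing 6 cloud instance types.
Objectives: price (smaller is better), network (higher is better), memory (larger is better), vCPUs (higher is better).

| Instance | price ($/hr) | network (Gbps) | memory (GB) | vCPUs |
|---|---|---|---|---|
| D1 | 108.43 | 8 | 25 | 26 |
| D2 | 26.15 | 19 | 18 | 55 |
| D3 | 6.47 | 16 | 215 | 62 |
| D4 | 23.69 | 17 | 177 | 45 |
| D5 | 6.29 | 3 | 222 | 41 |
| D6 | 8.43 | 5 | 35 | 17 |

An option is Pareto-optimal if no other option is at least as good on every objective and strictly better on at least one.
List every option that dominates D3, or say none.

none

D1: worse on price (108.43 vs 6.47).
D2: worse on price (26.15 vs 6.47).
D4: worse on price (23.69 vs 6.47).
D5: worse on network (3 vs 16).
D6: worse on price (8.43 vs 6.47).
No option dominates D3.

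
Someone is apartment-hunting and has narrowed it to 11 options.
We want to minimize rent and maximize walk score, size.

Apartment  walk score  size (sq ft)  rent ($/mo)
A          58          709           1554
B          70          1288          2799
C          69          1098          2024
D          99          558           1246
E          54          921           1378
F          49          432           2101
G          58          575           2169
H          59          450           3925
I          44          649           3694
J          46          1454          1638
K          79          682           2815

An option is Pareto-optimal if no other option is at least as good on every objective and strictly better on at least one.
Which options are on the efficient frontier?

A: not dominated.
B: not dominated.
C: not dominated.
D: not dominated (best walk score).
E: not dominated.
F: dominated by A (walk score 58≥49, size 709≥432, rent 1554≤2101).
G: dominated by A (walk score 58≥58, size 709≥575, rent 1554≤2169).
H: dominated by B (walk score 70≥59, size 1288≥450, rent 2799≤3925).
I: dominated by A (walk score 58≥44, size 709≥649, rent 1554≤3694).
J: not dominated (best size).
K: not dominated.

A, B, C, D, E, J, K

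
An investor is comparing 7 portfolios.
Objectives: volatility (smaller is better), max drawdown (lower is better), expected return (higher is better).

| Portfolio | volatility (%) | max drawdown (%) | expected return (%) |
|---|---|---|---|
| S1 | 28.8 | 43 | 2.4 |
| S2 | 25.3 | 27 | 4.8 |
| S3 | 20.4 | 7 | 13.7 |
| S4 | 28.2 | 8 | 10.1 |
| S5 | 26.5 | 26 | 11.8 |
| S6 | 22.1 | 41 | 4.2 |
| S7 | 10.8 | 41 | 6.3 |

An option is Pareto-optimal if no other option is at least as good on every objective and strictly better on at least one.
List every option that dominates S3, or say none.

none

S1: worse on volatility (28.8 vs 20.4).
S2: worse on volatility (25.3 vs 20.4).
S4: worse on volatility (28.2 vs 20.4).
S5: worse on volatility (26.5 vs 20.4).
S6: worse on volatility (22.1 vs 20.4).
S7: worse on max drawdown (41 vs 7).
No option dominates S3.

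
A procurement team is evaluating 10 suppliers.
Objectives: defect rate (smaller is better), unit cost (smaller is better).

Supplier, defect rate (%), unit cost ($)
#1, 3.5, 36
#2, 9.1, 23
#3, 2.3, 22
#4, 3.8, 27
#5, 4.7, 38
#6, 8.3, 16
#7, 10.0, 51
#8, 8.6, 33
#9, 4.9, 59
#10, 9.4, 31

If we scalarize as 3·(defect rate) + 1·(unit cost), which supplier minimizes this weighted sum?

#3

#1: 3·3.5 + 1·36 = 46.5
#2: 3·9.1 + 1·23 = 50.3
#3: 3·2.3 + 1·22 = 28.9
#4: 3·3.8 + 1·27 = 38.4
#5: 3·4.7 + 1·38 = 52.1
#6: 3·8.3 + 1·16 = 40.9
#7: 3·10.0 + 1·51 = 81.0
#8: 3·8.6 + 1·33 = 58.8
#9: 3·4.9 + 1·59 = 73.7
#10: 3·9.4 + 1·31 = 59.2
Lowest: #3 at 28.9.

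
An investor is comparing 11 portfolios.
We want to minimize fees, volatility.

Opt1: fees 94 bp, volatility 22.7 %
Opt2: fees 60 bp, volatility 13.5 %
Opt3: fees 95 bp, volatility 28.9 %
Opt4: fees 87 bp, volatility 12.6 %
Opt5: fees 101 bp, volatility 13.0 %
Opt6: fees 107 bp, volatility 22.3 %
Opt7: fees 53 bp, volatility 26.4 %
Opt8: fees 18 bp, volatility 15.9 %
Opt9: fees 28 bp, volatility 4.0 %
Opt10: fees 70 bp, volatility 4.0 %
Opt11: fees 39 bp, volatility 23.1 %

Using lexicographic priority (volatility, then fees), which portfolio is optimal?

Opt9

First minimize volatility: best is 4.0, kept {Opt9, Opt10}.
Then minimize fees: best is 28, kept {Opt9}.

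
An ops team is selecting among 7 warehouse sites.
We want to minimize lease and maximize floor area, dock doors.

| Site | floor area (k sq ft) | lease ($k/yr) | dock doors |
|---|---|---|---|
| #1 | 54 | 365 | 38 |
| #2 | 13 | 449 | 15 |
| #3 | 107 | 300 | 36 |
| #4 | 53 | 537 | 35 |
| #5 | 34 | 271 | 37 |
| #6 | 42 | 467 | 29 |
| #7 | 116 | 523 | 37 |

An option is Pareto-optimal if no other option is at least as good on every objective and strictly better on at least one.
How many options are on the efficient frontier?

4

#1: not dominated (best dock doors).
#2: dominated by #1 (floor area 54≥13, lease 365≤449, dock doors 38≥15).
#3: not dominated.
#4: dominated by #1 (floor area 54≥53, lease 365≤537, dock doors 38≥35).
#5: not dominated (best lease).
#6: dominated by #1 (floor area 54≥42, lease 365≤467, dock doors 38≥29).
#7: not dominated (best floor area).
Pareto-optimal: #1, #3, #5, #7 → 4.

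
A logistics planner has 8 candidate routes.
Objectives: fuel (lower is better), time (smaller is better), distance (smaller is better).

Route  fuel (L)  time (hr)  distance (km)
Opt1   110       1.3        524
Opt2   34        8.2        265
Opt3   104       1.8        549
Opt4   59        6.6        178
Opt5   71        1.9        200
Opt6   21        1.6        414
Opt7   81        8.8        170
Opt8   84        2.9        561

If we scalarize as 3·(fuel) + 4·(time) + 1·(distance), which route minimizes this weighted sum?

Opt1: 3·110 + 4·1.3 + 1·524 = 859.2
Opt2: 3·34 + 4·8.2 + 1·265 = 399.8
Opt3: 3·104 + 4·1.8 + 1·549 = 868.2
Opt4: 3·59 + 4·6.6 + 1·178 = 381.4
Opt5: 3·71 + 4·1.9 + 1·200 = 420.6
Opt6: 3·21 + 4·1.6 + 1·414 = 483.4
Opt7: 3·81 + 4·8.8 + 1·170 = 448.2
Opt8: 3·84 + 4·2.9 + 1·561 = 824.6
Lowest: Opt4 at 381.4.

Opt4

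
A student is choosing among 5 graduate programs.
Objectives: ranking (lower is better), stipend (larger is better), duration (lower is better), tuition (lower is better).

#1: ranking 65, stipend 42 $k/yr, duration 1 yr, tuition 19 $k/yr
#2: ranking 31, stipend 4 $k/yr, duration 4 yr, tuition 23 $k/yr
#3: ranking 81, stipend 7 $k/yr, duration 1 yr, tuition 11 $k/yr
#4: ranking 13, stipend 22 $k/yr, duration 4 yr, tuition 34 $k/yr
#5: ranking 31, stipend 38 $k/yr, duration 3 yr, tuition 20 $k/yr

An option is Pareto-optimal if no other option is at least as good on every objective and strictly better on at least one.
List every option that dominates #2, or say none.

#5

#5: ranking 31≤31, stipend 38≥4, duration 3≤4, tuition 20≤23 — dominates #2.
Others (#1, #3, #4) are each worse than #2 on at least one objective.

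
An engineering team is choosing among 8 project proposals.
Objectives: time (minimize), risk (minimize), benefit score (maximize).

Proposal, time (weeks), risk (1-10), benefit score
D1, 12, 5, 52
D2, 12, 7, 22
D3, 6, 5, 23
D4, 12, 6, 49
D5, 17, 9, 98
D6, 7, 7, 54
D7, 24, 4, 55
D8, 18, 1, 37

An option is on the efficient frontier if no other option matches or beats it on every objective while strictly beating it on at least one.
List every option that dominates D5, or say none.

none

D1: worse on benefit score (52 vs 98).
D2: worse on benefit score (22 vs 98).
D3: worse on benefit score (23 vs 98).
D4: worse on benefit score (49 vs 98).
D6: worse on benefit score (54 vs 98).
D7: worse on time (24 vs 17).
D8: worse on time (18 vs 17).
No option dominates D5.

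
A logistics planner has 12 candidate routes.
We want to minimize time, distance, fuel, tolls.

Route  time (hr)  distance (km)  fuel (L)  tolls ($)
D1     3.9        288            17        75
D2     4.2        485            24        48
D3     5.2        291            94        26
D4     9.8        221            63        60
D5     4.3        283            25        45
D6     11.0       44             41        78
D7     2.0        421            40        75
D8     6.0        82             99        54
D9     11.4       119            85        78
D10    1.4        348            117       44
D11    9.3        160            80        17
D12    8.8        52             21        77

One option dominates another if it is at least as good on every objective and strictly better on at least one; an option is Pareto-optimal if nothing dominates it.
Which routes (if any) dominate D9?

D6, D12

D6: time 11.0≤11.4, distance 44≤119, fuel 41≤85, tolls 78≤78 — dominates D9.
D12: time 8.8≤11.4, distance 52≤119, fuel 21≤85, tolls 77≤78 — dominates D9.
Others (D1, D2, D3, D4, D5, D7, D8, D10, D11) are each worse than D9 on at least one objective.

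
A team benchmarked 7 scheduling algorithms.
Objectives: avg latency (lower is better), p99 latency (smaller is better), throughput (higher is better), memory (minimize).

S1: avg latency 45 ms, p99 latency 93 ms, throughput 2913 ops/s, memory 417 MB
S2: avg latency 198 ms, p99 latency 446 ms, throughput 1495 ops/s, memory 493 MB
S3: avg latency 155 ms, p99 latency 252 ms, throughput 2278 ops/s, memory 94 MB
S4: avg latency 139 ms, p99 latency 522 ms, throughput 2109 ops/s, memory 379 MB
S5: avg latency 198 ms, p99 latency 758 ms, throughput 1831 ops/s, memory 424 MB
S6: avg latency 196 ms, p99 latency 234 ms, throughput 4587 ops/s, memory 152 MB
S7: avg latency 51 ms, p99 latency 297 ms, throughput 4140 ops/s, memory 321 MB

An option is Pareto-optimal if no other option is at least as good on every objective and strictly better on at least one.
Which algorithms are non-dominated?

S1, S3, S6, S7

S1: not dominated (best avg latency).
S2: dominated by S1 (avg latency 45≤198, p99 latency 93≤446, throughput 2913≥1495, memory 417≤493).
S3: not dominated (best memory).
S4: dominated by S7 (avg latency 51≤139, p99 latency 297≤522, throughput 4140≥2109, memory 321≤379).
S5: dominated by S1 (avg latency 45≤198, p99 latency 93≤758, throughput 2913≥1831, memory 417≤424).
S6: not dominated (best throughput).
S7: not dominated.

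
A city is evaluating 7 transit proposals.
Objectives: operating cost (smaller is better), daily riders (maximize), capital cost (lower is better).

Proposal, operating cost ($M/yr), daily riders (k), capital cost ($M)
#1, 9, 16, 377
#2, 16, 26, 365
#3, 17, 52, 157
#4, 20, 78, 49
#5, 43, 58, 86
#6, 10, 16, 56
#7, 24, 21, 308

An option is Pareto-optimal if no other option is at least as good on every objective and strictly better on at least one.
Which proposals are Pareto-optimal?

#1: not dominated (best operating cost).
#2: not dominated.
#3: not dominated.
#4: not dominated (best daily riders).
#5: dominated by #4 (operating cost 20≤43, daily riders 78≥58, capital cost 49≤86).
#6: not dominated.
#7: dominated by #3 (operating cost 17≤24, daily riders 52≥21, capital cost 157≤308).

#1, #2, #3, #4, #6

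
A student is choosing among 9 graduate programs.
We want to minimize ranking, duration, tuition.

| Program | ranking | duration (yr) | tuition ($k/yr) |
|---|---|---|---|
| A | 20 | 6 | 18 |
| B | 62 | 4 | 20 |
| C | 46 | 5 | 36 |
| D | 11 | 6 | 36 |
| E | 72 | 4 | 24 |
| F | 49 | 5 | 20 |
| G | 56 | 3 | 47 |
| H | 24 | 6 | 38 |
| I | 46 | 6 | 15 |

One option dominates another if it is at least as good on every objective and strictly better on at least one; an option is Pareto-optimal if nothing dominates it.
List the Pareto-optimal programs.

A, B, C, D, F, G, I

A: not dominated.
B: not dominated.
C: not dominated.
D: not dominated (best ranking).
E: dominated by B (ranking 62≤72, duration 4≤4, tuition 20≤24).
F: not dominated.
G: not dominated (best duration).
H: dominated by A (ranking 20≤24, duration 6≤6, tuition 18≤38).
I: not dominated (best tuition).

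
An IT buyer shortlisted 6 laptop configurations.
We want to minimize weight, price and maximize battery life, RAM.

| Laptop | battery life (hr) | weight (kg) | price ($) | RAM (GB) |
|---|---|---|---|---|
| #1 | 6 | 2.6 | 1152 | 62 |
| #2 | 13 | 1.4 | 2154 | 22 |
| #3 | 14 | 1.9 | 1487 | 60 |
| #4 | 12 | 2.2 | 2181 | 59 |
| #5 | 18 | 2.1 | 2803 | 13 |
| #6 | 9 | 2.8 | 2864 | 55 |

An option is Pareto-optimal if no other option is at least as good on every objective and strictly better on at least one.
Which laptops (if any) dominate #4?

#3: battery life 14≥12, weight 1.9≤2.2, price 1487≤2181, RAM 60≥59 — dominates #4.
Others (#1, #2, #5, #6) are each worse than #4 on at least one objective.

#3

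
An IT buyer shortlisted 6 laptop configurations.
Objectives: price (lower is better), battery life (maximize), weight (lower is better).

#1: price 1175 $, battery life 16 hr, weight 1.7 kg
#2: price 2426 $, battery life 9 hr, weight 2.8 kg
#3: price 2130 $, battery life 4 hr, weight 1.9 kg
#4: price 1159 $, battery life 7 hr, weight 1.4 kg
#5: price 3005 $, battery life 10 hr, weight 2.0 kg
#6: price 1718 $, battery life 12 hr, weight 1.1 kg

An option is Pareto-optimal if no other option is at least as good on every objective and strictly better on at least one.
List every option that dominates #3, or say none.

#1, #4, #6

#1: price 1175≤2130, battery life 16≥4, weight 1.7≤1.9 — dominates #3.
#4: price 1159≤2130, battery life 7≥4, weight 1.4≤1.9 — dominates #3.
#6: price 1718≤2130, battery life 12≥4, weight 1.1≤1.9 — dominates #3.
Others (#2, #5) are each worse than #3 on at least one objective.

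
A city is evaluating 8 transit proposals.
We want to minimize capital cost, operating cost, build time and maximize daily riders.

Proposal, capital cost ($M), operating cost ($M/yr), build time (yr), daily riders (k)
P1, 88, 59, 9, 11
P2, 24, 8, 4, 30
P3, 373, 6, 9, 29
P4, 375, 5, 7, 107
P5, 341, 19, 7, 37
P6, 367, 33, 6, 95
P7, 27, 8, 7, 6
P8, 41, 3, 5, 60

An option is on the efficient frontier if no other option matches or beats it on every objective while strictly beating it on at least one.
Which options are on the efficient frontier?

P1: dominated by P2 (capital cost 24≤88, operating cost 8≤59, build time 4≤9, daily riders 30≥11).
P2: not dominated (best capital cost).
P3: dominated by P8 (capital cost 41≤373, operating cost 3≤6, build time 5≤9, daily riders 60≥29).
P4: not dominated (best daily riders).
P5: dominated by P8 (capital cost 41≤341, operating cost 3≤19, build time 5≤7, daily riders 60≥37).
P6: not dominated.
P7: dominated by P2 (capital cost 24≤27, operating cost 8≤8, build time 4≤7, daily riders 30≥6).
P8: not dominated (best operating cost).

P2, P4, P6, P8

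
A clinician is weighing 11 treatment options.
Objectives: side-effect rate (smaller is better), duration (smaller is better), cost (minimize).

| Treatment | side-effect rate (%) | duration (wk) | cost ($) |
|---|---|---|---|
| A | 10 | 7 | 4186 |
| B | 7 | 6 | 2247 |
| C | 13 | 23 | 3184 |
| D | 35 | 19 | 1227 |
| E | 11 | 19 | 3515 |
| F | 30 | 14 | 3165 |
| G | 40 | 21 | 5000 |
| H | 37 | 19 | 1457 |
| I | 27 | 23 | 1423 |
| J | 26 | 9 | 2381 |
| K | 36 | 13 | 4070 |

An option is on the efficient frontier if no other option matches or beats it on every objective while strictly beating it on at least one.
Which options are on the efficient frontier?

A: dominated by B (side-effect rate 7≤10, duration 6≤7, cost 2247≤4186).
B: not dominated (best side-effect rate).
C: dominated by B (side-effect rate 7≤13, duration 6≤23, cost 2247≤3184).
D: not dominated (best cost).
E: dominated by B (side-effect rate 7≤11, duration 6≤19, cost 2247≤3515).
F: dominated by B (side-effect rate 7≤30, duration 6≤14, cost 2247≤3165).
G: dominated by A (side-effect rate 10≤40, duration 7≤21, cost 4186≤5000).
H: dominated by D (side-effect rate 35≤37, duration 19≤19, cost 1227≤1457).
I: not dominated.
J: dominated by B (side-effect rate 7≤26, duration 6≤9, cost 2247≤2381).
K: dominated by B (side-effect rate 7≤36, duration 6≤13, cost 2247≤4070).

B, D, I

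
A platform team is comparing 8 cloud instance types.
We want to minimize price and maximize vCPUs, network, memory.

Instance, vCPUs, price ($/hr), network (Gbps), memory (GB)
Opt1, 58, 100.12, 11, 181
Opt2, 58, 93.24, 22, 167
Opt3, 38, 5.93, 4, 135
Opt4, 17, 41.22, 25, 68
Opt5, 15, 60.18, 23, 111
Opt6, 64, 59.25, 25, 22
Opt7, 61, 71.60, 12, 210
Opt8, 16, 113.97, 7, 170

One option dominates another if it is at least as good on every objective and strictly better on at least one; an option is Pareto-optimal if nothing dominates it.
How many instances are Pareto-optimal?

Opt1: dominated by Opt7 (vCPUs 61≥58, price 71.60≤100.12, network 12≥11, memory 210≥181).
Opt2: not dominated.
Opt3: not dominated (best price).
Opt4: not dominated.
Opt5: not dominated.
Opt6: not dominated (best vCPUs).
Opt7: not dominated (best memory).
Opt8: dominated by Opt1 (vCPUs 58≥16, price 100.12≤113.97, network 11≥7, memory 181≥170).
Pareto-optimal: Opt2, Opt3, Opt4, Opt5, Opt6, Opt7 → 6.

6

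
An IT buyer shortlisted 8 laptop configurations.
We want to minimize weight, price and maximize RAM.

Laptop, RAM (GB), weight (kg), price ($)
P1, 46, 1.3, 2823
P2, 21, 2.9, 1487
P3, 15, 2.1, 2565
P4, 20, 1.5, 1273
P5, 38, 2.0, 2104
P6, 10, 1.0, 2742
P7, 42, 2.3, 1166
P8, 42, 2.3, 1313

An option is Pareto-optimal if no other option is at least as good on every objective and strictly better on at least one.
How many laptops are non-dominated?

P1: not dominated (best RAM).
P2: dominated by P7 (RAM 42≥21, weight 2.3≤2.9, price 1166≤1487).
P3: dominated by P4 (RAM 20≥15, weight 1.5≤2.1, price 1273≤2565).
P4: not dominated.
P5: not dominated.
P6: not dominated (best weight).
P7: not dominated (best price).
P8: dominated by P7 (RAM 42≥42, weight 2.3≤2.3, price 1166≤1313).
Pareto-optimal: P1, P4, P5, P6, P7 → 5.

5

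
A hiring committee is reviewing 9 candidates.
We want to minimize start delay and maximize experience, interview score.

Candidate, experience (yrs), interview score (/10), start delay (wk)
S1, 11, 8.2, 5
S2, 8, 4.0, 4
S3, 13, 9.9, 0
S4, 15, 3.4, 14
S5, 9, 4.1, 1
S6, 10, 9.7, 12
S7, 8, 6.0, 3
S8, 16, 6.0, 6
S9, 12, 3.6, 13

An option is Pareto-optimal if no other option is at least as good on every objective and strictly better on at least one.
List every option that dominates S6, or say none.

S3: experience 13≥10, interview score 9.9≥9.7, start delay 0≤12 — dominates S6.
Others (S1, S2, S4, S5, S7, S8, S9) are each worse than S6 on at least one objective.

S3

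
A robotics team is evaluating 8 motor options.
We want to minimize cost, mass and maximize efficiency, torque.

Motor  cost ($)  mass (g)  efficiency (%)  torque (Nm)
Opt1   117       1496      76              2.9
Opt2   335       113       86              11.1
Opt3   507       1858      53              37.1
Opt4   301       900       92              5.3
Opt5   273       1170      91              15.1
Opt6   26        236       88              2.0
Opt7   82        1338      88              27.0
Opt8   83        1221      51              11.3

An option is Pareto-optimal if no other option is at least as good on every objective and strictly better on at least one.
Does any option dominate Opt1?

Opt7 vs Opt1: cost 82≤117, mass 1338≤1496, efficiency 88≥76, torque 27.0≥2.9 — Opt7 is at least as good on every objective and strictly better on at least one, so Opt7 dominates Opt1.

Yes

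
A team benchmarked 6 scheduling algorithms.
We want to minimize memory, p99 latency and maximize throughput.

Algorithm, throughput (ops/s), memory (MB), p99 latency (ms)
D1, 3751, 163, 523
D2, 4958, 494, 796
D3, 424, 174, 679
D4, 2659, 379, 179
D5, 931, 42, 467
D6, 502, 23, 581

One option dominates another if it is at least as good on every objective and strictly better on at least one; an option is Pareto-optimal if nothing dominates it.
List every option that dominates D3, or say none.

D1, D5, D6

D1: throughput 3751≥424, memory 163≤174, p99 latency 523≤679 — dominates D3.
D5: throughput 931≥424, memory 42≤174, p99 latency 467≤679 — dominates D3.
D6: throughput 502≥424, memory 23≤174, p99 latency 581≤679 — dominates D3.
Others (D2, D4) are each worse than D3 on at least one objective.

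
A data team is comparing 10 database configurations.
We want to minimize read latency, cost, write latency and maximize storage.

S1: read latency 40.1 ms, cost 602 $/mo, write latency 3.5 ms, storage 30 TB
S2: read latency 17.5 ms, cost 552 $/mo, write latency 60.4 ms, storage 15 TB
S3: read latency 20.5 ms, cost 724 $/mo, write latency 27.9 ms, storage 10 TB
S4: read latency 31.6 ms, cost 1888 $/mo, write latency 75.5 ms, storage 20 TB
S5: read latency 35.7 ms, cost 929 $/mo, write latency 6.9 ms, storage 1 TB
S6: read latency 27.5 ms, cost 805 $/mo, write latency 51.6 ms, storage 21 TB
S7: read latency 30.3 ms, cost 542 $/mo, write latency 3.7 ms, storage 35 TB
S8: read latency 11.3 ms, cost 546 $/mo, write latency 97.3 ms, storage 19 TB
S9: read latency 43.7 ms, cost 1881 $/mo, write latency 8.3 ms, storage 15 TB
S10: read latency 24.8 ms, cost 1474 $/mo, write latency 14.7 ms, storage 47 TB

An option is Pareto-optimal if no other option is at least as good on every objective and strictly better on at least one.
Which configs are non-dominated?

S1: not dominated (best write latency).
S2: not dominated.
S3: not dominated.
S4: dominated by S6 (read latency 27.5≤31.6, cost 805≤1888, write latency 51.6≤75.5, storage 21≥20).
S5: dominated by S7 (read latency 30.3≤35.7, cost 542≤929, write latency 3.7≤6.9, storage 35≥1).
S6: not dominated.
S7: not dominated (best cost).
S8: not dominated (best read latency).
S9: dominated by S1 (read latency 40.1≤43.7, cost 602≤1881, write latency 3.5≤8.3, storage 30≥15).
S10: not dominated (best storage).

S1, S2, S3, S6, S7, S8, S10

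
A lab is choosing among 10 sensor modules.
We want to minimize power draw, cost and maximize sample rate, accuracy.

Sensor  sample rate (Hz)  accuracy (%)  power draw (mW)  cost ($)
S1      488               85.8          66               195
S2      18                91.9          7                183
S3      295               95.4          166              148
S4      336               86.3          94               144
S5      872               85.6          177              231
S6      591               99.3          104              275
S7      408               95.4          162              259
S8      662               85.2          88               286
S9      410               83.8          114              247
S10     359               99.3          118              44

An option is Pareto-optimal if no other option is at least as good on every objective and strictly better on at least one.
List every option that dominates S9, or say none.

S1

S1: sample rate 488≥410, accuracy 85.8≥83.8, power draw 66≤114, cost 195≤247 — dominates S9.
Others (S2, S3, S4, S5, S6, S7, S8, S10) are each worse than S9 on at least one objective.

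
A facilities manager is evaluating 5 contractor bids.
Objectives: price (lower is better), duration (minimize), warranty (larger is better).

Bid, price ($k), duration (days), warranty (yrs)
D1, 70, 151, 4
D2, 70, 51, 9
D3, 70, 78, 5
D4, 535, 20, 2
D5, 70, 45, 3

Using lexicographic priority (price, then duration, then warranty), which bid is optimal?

D5

First minimize price: best is 70, kept {D1, D2, D3, D5}.
Then minimize duration: best is 45, kept {D5}.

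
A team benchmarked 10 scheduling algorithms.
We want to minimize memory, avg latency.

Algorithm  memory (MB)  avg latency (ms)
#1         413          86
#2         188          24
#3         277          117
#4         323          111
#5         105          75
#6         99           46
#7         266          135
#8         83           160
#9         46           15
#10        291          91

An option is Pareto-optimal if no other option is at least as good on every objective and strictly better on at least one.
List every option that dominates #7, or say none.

#2: memory 188≤266, avg latency 24≤135 — dominates #7.
#5: memory 105≤266, avg latency 75≤135 — dominates #7.
#6: memory 99≤266, avg latency 46≤135 — dominates #7.
#9: memory 46≤266, avg latency 15≤135 — dominates #7.
Others (#1, #3, #4, #8, #10) are each worse than #7 on at least one objective.

#2, #5, #6, #9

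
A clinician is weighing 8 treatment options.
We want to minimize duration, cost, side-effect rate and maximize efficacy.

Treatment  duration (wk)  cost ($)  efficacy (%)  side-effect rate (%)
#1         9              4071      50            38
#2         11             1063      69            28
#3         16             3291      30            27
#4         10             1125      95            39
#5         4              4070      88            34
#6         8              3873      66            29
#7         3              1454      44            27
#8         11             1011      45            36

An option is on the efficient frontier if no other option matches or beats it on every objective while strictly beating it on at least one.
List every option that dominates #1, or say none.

#5, #6

#5: duration 4≤9, cost 4070≤4071, efficacy 88≥50, side-effect rate 34≤38 — dominates #1.
#6: duration 8≤9, cost 3873≤4071, efficacy 66≥50, side-effect rate 29≤38 — dominates #1.
Others (#2, #3, #4, #7, #8) are each worse than #1 on at least one objective.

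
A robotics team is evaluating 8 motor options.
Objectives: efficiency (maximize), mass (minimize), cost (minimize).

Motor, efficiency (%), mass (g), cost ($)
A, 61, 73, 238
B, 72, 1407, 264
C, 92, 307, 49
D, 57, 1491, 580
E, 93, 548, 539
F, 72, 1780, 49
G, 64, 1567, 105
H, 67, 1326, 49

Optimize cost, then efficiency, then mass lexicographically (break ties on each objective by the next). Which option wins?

C

First minimize cost: best is 49, kept {C, F, H}.
Then maximize efficiency: best is 92, kept {C}.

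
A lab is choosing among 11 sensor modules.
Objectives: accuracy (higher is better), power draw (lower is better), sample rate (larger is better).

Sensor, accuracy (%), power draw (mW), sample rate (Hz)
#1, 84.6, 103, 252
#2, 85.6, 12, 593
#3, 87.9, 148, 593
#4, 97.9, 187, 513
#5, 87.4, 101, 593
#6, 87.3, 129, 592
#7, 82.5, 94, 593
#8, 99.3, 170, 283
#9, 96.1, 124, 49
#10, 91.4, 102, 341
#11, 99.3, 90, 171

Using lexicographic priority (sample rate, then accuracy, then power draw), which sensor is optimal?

#3

First maximize sample rate: best is 593, kept {#2, #3, #5, #7}.
Then maximize accuracy: best is 87.9, kept {#3}.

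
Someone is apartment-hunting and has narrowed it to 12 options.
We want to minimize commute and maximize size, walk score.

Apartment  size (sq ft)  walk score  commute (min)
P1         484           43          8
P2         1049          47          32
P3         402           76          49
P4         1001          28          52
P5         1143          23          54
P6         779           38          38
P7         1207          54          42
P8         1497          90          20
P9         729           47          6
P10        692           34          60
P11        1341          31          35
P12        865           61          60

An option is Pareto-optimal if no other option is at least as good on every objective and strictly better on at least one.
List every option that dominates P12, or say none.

P8

P8: size 1497≥865, walk score 90≥61, commute 20≤60 — dominates P12.
Others (P1, P2, P3, P4, P5, P6, P7, P9, P10, P11) are each worse than P12 on at least one objective.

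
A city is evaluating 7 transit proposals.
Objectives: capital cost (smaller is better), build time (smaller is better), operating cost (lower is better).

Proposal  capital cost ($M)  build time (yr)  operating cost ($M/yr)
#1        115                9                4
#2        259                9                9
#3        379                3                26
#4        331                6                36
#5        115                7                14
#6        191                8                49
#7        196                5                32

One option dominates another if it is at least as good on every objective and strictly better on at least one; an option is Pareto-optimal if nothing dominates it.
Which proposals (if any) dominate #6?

#5: capital cost 115≤191, build time 7≤8, operating cost 14≤49 — dominates #6.
Others (#1, #2, #3, #4, #7) are each worse than #6 on at least one objective.

#5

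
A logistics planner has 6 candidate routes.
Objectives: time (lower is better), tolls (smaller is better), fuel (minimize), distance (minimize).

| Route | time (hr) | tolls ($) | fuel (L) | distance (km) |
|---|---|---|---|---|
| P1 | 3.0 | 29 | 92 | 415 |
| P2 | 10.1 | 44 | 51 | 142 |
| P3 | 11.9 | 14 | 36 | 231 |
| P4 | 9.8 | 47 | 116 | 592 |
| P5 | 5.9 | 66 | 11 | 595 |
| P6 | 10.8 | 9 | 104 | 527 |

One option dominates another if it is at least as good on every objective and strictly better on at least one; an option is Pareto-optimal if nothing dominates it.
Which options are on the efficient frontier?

P1, P2, P3, P5, P6

P1: not dominated (best time).
P2: not dominated (best distance).
P3: not dominated.
P4: dominated by P1 (time 3.0≤9.8, tolls 29≤47, fuel 92≤116, distance 415≤592).
P5: not dominated (best fuel).
P6: not dominated (best tolls).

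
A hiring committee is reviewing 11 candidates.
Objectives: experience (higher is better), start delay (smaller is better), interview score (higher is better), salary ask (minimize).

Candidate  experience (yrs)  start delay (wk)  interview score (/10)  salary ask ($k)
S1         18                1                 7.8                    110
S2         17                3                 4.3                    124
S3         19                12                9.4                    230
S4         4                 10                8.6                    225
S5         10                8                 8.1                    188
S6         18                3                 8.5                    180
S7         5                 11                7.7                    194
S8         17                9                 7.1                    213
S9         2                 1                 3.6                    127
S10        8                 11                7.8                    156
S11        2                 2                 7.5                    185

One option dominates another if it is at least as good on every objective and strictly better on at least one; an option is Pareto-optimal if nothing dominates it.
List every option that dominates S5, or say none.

S6

S6: experience 18≥10, start delay 3≤8, interview score 8.5≥8.1, salary ask 180≤188 — dominates S5.
Others (S1, S2, S3, S4, S7, S8, S9, S10, S11) are each worse than S5 on at least one objective.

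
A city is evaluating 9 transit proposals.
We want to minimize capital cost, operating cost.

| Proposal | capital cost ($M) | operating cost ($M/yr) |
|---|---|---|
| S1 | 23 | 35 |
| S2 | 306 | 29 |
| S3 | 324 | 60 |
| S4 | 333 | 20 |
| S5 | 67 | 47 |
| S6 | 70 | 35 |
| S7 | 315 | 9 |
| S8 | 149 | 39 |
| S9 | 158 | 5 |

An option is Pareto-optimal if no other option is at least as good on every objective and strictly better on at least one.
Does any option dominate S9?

No

S1: worse on operating cost (35 vs 5).
S2: worse on capital cost (306 vs 158).
S3: worse on capital cost (324 vs 158).
S4: worse on capital cost (333 vs 158).
S5: worse on operating cost (47 vs 5).
S6: worse on operating cost (35 vs 5).
S7: worse on capital cost (315 vs 158).
S8: worse on operating cost (39 vs 5).
No option is at least as good as S9 on every objective and strictly better on one.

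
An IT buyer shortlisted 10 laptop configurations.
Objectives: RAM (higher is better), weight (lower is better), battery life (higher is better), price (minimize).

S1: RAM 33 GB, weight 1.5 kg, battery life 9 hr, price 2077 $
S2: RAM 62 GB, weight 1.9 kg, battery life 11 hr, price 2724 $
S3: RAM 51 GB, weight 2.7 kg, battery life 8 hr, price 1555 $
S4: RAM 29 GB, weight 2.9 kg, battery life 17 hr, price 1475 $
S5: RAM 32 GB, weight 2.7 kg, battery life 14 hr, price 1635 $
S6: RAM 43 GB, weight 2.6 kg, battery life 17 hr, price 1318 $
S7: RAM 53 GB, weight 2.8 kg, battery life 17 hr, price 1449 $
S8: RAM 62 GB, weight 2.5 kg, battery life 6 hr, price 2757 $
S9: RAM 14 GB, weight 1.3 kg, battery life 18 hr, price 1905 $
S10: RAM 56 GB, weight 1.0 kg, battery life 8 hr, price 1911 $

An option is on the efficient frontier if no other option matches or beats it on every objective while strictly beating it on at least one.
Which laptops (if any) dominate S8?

S2

S2: RAM 62≥62, weight 1.9≤2.5, battery life 11≥6, price 2724≤2757 — dominates S8.
Others (S1, S3, S4, S5, S6, S7, S9, S10) are each worse than S8 on at least one objective.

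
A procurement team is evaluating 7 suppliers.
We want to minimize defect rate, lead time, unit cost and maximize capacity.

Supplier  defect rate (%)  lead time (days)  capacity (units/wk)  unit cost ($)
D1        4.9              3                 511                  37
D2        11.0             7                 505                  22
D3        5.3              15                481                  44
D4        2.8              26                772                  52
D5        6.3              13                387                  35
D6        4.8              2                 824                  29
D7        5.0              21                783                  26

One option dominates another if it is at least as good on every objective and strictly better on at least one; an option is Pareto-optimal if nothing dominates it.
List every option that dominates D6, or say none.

none

D1: worse on defect rate (4.9 vs 4.8).
D2: worse on defect rate (11.0 vs 4.8).
D3: worse on defect rate (5.3 vs 4.8).
D4: worse on lead time (26 vs 2).
D5: worse on defect rate (6.3 vs 4.8).
D7: worse on defect rate (5.0 vs 4.8).
No option dominates D6.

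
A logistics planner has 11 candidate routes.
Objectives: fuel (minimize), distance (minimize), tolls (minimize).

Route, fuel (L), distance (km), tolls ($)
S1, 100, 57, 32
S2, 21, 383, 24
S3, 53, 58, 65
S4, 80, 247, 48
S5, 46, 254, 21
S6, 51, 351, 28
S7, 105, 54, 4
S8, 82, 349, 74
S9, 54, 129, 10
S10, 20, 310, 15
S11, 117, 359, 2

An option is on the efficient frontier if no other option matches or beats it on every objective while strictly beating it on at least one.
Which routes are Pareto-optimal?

S1, S3, S5, S7, S9, S10, S11

S1: not dominated.
S2: dominated by S10 (fuel 20≤21, distance 310≤383, tolls 15≤24).
S3: not dominated.
S4: dominated by S9 (fuel 54≤80, distance 129≤247, tolls 10≤48).
S5: not dominated.
S6: dominated by S5 (fuel 46≤51, distance 254≤351, tolls 21≤28).
S7: not dominated (best distance).
S8: dominated by S3 (fuel 53≤82, distance 58≤349, tolls 65≤74).
S9: not dominated.
S10: not dominated (best fuel).
S11: not dominated (best tolls).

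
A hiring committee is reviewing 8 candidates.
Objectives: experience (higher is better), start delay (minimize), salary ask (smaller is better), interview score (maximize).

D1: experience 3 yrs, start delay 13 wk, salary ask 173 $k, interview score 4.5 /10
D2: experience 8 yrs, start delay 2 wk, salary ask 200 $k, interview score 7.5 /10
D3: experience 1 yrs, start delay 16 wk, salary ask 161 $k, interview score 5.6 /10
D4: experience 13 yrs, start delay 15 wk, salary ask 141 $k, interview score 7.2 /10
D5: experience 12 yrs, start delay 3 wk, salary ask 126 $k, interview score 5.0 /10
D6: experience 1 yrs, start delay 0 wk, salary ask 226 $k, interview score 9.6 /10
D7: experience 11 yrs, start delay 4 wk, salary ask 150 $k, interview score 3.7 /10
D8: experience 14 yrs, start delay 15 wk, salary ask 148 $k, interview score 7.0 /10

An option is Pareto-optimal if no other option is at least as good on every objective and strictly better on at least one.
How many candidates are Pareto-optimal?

5

D1: dominated by D5 (experience 12≥3, start delay 3≤13, salary ask 126≤173, interview score 5.0≥4.5).
D2: not dominated.
D3: dominated by D4 (experience 13≥1, start delay 15≤16, salary ask 141≤161, interview score 7.2≥5.6).
D4: not dominated.
D5: not dominated (best salary ask).
D6: not dominated (best start delay).
D7: dominated by D5 (experience 12≥11, start delay 3≤4, salary ask 126≤150, interview score 5.0≥3.7).
D8: not dominated (best experience).
Pareto-optimal: D2, D4, D5, D6, D8 → 5.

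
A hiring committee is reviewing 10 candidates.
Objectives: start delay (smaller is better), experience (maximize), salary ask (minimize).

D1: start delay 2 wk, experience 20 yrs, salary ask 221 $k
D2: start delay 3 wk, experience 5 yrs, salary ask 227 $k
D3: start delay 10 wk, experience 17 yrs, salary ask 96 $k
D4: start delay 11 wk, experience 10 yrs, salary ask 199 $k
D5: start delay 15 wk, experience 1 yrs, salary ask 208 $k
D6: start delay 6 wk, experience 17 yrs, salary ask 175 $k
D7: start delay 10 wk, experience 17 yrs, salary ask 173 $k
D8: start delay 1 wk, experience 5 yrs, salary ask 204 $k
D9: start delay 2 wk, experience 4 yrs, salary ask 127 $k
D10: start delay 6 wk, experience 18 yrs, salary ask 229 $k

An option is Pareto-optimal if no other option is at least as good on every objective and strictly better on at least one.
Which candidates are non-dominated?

D1, D3, D6, D8, D9

D1: not dominated (best experience).
D2: dominated by D1 (start delay 2≤3, experience 20≥5, salary ask 221≤227).
D3: not dominated (best salary ask).
D4: dominated by D3 (start delay 10≤11, experience 17≥10, salary ask 96≤199).
D5: dominated by D3 (start delay 10≤15, experience 17≥1, salary ask 96≤208).
D6: not dominated.
D7: dominated by D3 (start delay 10≤10, experience 17≥17, salary ask 96≤173).
D8: not dominated (best start delay).
D9: not dominated.
D10: dominated by D1 (start delay 2≤6, experience 20≥18, salary ask 221≤229).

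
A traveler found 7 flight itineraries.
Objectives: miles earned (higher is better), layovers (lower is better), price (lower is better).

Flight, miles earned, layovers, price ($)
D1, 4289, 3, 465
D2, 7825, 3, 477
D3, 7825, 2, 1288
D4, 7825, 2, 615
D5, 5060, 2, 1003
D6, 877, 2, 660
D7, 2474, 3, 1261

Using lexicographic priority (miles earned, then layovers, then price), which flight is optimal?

D4

First maximize miles earned: best is 7825, kept {D2, D3, D4}.
Then minimize layovers: best is 2, kept {D3, D4}.
Then minimize price: best is 615, kept {D4}.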